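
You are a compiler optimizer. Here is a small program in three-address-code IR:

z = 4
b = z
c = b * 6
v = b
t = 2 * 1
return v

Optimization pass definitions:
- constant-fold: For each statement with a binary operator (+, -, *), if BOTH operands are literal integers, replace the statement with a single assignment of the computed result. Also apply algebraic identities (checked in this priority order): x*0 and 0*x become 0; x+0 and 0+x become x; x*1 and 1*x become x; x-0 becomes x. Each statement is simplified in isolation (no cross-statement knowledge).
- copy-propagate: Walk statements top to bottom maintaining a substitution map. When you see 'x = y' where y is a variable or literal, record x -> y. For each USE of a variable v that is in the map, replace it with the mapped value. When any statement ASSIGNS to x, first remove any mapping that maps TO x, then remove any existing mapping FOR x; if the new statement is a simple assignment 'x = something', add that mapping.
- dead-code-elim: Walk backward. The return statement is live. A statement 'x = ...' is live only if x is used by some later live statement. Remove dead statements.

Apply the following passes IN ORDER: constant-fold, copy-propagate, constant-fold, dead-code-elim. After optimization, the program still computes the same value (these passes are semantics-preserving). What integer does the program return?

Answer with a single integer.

Initial IR:
  z = 4
  b = z
  c = b * 6
  v = b
  t = 2 * 1
  return v
After constant-fold (6 stmts):
  z = 4
  b = z
  c = b * 6
  v = b
  t = 2
  return v
After copy-propagate (6 stmts):
  z = 4
  b = 4
  c = 4 * 6
  v = 4
  t = 2
  return 4
After constant-fold (6 stmts):
  z = 4
  b = 4
  c = 24
  v = 4
  t = 2
  return 4
After dead-code-elim (1 stmts):
  return 4
Evaluate:
  z = 4  =>  z = 4
  b = z  =>  b = 4
  c = b * 6  =>  c = 24
  v = b  =>  v = 4
  t = 2 * 1  =>  t = 2
  return v = 4

Answer: 4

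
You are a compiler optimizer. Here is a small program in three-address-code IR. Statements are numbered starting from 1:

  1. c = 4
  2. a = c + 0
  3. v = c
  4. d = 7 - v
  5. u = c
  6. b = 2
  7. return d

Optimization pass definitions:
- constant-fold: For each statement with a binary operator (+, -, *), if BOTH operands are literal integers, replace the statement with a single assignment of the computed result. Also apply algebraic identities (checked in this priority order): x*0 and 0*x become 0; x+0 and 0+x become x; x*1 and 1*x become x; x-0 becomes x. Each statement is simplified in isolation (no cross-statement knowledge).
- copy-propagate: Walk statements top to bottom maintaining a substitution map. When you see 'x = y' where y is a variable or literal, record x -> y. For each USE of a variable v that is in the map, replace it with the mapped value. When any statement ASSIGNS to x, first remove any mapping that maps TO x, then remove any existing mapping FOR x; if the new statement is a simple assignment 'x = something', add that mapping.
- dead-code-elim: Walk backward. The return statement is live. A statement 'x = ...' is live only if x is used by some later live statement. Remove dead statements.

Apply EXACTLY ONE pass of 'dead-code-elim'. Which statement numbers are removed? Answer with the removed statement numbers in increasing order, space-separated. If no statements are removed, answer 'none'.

Answer: 2 5 6

Derivation:
Backward liveness scan:
Stmt 1 'c = 4': KEEP (c is live); live-in = []
Stmt 2 'a = c + 0': DEAD (a not in live set ['c'])
Stmt 3 'v = c': KEEP (v is live); live-in = ['c']
Stmt 4 'd = 7 - v': KEEP (d is live); live-in = ['v']
Stmt 5 'u = c': DEAD (u not in live set ['d'])
Stmt 6 'b = 2': DEAD (b not in live set ['d'])
Stmt 7 'return d': KEEP (return); live-in = ['d']
Removed statement numbers: [2, 5, 6]
Surviving IR:
  c = 4
  v = c
  d = 7 - v
  return d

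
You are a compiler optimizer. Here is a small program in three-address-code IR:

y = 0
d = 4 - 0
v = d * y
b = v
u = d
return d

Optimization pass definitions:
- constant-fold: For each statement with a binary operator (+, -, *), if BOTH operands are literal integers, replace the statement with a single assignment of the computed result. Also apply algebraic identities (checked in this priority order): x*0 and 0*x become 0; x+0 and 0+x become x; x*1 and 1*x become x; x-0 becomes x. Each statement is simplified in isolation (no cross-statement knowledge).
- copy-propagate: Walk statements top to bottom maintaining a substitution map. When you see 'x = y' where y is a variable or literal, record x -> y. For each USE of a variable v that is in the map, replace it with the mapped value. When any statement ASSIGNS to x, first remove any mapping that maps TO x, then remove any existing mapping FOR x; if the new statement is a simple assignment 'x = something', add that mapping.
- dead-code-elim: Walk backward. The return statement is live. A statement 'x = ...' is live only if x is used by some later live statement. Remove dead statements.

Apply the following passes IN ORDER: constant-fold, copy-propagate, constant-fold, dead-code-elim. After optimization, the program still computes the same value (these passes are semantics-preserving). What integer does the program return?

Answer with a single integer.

Answer: 4

Derivation:
Initial IR:
  y = 0
  d = 4 - 0
  v = d * y
  b = v
  u = d
  return d
After constant-fold (6 stmts):
  y = 0
  d = 4
  v = d * y
  b = v
  u = d
  return d
After copy-propagate (6 stmts):
  y = 0
  d = 4
  v = 4 * 0
  b = v
  u = 4
  return 4
After constant-fold (6 stmts):
  y = 0
  d = 4
  v = 0
  b = v
  u = 4
  return 4
After dead-code-elim (1 stmts):
  return 4
Evaluate:
  y = 0  =>  y = 0
  d = 4 - 0  =>  d = 4
  v = d * y  =>  v = 0
  b = v  =>  b = 0
  u = d  =>  u = 4
  return d = 4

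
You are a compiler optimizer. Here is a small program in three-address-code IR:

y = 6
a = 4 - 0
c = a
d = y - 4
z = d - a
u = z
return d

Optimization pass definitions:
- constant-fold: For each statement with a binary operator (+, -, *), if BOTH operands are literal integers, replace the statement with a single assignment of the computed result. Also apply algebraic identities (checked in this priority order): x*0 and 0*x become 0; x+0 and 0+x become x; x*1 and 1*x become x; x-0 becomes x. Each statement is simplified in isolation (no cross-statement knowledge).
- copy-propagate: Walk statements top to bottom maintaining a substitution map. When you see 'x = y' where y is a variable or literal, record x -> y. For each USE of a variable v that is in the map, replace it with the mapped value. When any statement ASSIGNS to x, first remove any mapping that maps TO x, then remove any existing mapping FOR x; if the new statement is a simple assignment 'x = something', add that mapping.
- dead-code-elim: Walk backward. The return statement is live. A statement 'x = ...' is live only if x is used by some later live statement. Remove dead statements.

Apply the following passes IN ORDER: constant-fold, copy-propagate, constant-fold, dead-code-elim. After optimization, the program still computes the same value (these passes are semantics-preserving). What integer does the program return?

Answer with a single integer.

Answer: 2

Derivation:
Initial IR:
  y = 6
  a = 4 - 0
  c = a
  d = y - 4
  z = d - a
  u = z
  return d
After constant-fold (7 stmts):
  y = 6
  a = 4
  c = a
  d = y - 4
  z = d - a
  u = z
  return d
After copy-propagate (7 stmts):
  y = 6
  a = 4
  c = 4
  d = 6 - 4
  z = d - 4
  u = z
  return d
After constant-fold (7 stmts):
  y = 6
  a = 4
  c = 4
  d = 2
  z = d - 4
  u = z
  return d
After dead-code-elim (2 stmts):
  d = 2
  return d
Evaluate:
  y = 6  =>  y = 6
  a = 4 - 0  =>  a = 4
  c = a  =>  c = 4
  d = y - 4  =>  d = 2
  z = d - a  =>  z = -2
  u = z  =>  u = -2
  return d = 2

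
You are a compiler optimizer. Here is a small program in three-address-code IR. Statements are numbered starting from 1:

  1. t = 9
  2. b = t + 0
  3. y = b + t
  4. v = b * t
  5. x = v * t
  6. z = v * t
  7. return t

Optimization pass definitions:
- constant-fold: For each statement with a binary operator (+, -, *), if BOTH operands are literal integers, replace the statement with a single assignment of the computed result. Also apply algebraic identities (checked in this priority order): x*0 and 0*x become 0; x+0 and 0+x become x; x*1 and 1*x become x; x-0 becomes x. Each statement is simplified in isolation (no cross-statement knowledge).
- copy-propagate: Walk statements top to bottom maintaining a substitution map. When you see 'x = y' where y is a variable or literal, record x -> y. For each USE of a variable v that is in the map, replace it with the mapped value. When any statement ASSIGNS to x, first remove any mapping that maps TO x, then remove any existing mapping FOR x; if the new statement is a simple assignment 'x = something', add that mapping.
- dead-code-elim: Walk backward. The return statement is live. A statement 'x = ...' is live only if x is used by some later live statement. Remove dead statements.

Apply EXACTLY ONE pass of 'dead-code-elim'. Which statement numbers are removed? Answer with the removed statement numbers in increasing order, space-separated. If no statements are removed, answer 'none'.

Backward liveness scan:
Stmt 1 't = 9': KEEP (t is live); live-in = []
Stmt 2 'b = t + 0': DEAD (b not in live set ['t'])
Stmt 3 'y = b + t': DEAD (y not in live set ['t'])
Stmt 4 'v = b * t': DEAD (v not in live set ['t'])
Stmt 5 'x = v * t': DEAD (x not in live set ['t'])
Stmt 6 'z = v * t': DEAD (z not in live set ['t'])
Stmt 7 'return t': KEEP (return); live-in = ['t']
Removed statement numbers: [2, 3, 4, 5, 6]
Surviving IR:
  t = 9
  return t

Answer: 2 3 4 5 6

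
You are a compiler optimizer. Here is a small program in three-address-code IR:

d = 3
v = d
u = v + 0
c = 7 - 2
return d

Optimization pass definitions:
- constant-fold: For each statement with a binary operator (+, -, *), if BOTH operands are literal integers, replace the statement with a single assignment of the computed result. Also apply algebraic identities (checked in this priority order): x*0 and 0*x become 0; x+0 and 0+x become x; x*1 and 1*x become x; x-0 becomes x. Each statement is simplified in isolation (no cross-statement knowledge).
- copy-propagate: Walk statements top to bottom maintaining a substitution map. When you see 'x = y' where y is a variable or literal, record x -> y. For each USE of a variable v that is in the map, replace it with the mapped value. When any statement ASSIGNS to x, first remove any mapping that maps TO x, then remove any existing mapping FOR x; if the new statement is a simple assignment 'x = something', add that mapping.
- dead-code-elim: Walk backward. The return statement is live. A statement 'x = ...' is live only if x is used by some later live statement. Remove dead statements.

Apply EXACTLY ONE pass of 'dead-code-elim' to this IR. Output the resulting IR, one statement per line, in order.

Answer: d = 3
return d

Derivation:
Applying dead-code-elim statement-by-statement:
  [5] return d  -> KEEP (return); live=['d']
  [4] c = 7 - 2  -> DEAD (c not live)
  [3] u = v + 0  -> DEAD (u not live)
  [2] v = d  -> DEAD (v not live)
  [1] d = 3  -> KEEP; live=[]
Result (2 stmts):
  d = 3
  return d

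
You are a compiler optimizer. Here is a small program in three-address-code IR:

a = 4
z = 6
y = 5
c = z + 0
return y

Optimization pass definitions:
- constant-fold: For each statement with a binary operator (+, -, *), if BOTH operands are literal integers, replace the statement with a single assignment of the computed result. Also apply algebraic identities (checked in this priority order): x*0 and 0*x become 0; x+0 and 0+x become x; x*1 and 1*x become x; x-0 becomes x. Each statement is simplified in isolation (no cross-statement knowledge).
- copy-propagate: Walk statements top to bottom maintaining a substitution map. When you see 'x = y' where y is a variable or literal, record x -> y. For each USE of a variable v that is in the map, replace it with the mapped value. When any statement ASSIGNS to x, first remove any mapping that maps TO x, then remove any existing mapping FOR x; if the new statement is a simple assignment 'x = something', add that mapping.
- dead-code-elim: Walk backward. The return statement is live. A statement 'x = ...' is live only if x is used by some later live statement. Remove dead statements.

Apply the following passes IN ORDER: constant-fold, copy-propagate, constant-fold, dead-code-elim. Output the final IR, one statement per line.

Initial IR:
  a = 4
  z = 6
  y = 5
  c = z + 0
  return y
After constant-fold (5 stmts):
  a = 4
  z = 6
  y = 5
  c = z
  return y
After copy-propagate (5 stmts):
  a = 4
  z = 6
  y = 5
  c = 6
  return 5
After constant-fold (5 stmts):
  a = 4
  z = 6
  y = 5
  c = 6
  return 5
After dead-code-elim (1 stmts):
  return 5

Answer: return 5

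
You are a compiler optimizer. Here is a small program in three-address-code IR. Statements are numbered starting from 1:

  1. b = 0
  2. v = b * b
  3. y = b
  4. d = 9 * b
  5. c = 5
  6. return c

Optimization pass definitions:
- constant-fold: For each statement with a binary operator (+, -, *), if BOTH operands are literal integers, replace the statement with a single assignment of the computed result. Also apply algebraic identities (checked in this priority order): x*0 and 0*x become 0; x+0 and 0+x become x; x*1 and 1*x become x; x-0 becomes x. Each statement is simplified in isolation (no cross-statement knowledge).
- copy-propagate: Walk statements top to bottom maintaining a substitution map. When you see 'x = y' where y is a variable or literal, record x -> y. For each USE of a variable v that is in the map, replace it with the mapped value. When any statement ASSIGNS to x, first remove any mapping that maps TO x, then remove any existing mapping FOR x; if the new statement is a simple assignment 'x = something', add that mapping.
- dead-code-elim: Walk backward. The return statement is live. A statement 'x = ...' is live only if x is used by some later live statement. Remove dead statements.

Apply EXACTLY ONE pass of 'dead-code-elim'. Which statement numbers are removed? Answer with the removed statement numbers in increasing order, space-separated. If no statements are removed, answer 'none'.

Answer: 1 2 3 4

Derivation:
Backward liveness scan:
Stmt 1 'b = 0': DEAD (b not in live set [])
Stmt 2 'v = b * b': DEAD (v not in live set [])
Stmt 3 'y = b': DEAD (y not in live set [])
Stmt 4 'd = 9 * b': DEAD (d not in live set [])
Stmt 5 'c = 5': KEEP (c is live); live-in = []
Stmt 6 'return c': KEEP (return); live-in = ['c']
Removed statement numbers: [1, 2, 3, 4]
Surviving IR:
  c = 5
  return c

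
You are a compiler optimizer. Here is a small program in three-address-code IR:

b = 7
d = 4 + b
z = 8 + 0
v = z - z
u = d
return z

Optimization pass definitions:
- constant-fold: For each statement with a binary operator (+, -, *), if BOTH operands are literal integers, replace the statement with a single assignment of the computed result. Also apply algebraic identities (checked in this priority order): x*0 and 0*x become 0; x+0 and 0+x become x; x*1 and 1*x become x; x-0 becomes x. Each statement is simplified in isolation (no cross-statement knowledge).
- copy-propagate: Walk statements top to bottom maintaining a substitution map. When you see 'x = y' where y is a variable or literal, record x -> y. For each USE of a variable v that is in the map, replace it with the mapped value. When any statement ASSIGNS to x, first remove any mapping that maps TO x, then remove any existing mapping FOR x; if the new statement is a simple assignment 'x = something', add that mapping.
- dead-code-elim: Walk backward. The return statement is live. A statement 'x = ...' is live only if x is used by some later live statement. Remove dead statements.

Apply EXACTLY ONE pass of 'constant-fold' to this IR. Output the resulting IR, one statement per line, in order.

Answer: b = 7
d = 4 + b
z = 8
v = z - z
u = d
return z

Derivation:
Applying constant-fold statement-by-statement:
  [1] b = 7  (unchanged)
  [2] d = 4 + b  (unchanged)
  [3] z = 8 + 0  -> z = 8
  [4] v = z - z  (unchanged)
  [5] u = d  (unchanged)
  [6] return z  (unchanged)
Result (6 stmts):
  b = 7
  d = 4 + b
  z = 8
  v = z - z
  u = d
  return z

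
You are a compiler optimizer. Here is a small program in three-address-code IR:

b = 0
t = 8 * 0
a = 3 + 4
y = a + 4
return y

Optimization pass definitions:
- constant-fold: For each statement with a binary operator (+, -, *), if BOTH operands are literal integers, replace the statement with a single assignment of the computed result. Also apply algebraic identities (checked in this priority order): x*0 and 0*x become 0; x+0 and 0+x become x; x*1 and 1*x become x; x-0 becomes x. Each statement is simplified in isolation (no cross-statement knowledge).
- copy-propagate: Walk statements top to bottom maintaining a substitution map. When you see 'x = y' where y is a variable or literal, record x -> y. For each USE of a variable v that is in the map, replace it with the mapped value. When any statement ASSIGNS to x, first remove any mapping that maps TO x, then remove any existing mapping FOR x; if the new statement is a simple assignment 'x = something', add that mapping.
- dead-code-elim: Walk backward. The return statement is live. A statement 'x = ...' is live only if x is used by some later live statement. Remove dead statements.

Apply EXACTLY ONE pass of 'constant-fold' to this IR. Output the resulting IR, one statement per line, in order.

Applying constant-fold statement-by-statement:
  [1] b = 0  (unchanged)
  [2] t = 8 * 0  -> t = 0
  [3] a = 3 + 4  -> a = 7
  [4] y = a + 4  (unchanged)
  [5] return y  (unchanged)
Result (5 stmts):
  b = 0
  t = 0
  a = 7
  y = a + 4
  return y

Answer: b = 0
t = 0
a = 7
y = a + 4
return y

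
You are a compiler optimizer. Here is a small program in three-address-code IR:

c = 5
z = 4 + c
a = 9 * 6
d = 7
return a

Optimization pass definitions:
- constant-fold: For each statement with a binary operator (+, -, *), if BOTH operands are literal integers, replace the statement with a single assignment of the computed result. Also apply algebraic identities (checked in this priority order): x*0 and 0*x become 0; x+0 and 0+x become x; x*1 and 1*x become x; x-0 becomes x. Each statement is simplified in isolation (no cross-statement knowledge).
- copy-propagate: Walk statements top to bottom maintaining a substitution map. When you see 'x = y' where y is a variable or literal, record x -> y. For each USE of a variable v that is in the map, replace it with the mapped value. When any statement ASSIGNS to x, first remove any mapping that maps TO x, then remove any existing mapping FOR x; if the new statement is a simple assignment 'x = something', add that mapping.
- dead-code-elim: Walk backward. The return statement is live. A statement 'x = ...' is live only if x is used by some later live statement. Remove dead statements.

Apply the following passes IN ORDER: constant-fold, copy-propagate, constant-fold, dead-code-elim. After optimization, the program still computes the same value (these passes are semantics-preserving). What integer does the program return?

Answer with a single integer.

Initial IR:
  c = 5
  z = 4 + c
  a = 9 * 6
  d = 7
  return a
After constant-fold (5 stmts):
  c = 5
  z = 4 + c
  a = 54
  d = 7
  return a
After copy-propagate (5 stmts):
  c = 5
  z = 4 + 5
  a = 54
  d = 7
  return 54
After constant-fold (5 stmts):
  c = 5
  z = 9
  a = 54
  d = 7
  return 54
After dead-code-elim (1 stmts):
  return 54
Evaluate:
  c = 5  =>  c = 5
  z = 4 + c  =>  z = 9
  a = 9 * 6  =>  a = 54
  d = 7  =>  d = 7
  return a = 54

Answer: 54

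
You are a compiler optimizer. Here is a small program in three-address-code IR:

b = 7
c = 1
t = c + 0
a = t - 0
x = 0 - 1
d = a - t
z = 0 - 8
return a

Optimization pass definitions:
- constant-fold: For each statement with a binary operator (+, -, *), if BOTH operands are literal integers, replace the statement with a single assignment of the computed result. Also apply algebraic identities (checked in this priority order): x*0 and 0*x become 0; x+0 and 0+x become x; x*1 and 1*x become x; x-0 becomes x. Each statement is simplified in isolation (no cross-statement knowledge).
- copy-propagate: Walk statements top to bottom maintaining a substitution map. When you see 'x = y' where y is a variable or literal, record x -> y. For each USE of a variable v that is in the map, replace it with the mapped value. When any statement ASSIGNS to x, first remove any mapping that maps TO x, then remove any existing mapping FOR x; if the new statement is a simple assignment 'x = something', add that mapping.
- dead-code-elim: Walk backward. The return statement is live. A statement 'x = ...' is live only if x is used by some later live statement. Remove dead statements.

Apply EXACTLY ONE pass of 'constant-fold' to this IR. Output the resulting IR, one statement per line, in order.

Answer: b = 7
c = 1
t = c
a = t
x = -1
d = a - t
z = -8
return a

Derivation:
Applying constant-fold statement-by-statement:
  [1] b = 7  (unchanged)
  [2] c = 1  (unchanged)
  [3] t = c + 0  -> t = c
  [4] a = t - 0  -> a = t
  [5] x = 0 - 1  -> x = -1
  [6] d = a - t  (unchanged)
  [7] z = 0 - 8  -> z = -8
  [8] return a  (unchanged)
Result (8 stmts):
  b = 7
  c = 1
  t = c
  a = t
  x = -1
  d = a - t
  z = -8
  return a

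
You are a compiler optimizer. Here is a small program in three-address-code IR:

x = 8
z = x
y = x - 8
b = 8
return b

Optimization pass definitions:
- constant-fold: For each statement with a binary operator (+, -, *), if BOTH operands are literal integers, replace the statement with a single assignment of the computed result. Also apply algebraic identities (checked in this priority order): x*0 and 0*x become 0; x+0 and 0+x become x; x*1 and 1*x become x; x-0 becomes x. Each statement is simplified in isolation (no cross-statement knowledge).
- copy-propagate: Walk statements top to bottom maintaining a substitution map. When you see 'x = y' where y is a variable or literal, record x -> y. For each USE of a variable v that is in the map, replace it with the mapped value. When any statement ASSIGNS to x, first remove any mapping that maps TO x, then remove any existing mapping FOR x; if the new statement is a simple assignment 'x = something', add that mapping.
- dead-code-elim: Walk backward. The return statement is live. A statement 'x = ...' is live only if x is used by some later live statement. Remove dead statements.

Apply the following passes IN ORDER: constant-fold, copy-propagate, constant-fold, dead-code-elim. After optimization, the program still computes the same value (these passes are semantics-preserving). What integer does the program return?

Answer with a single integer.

Answer: 8

Derivation:
Initial IR:
  x = 8
  z = x
  y = x - 8
  b = 8
  return b
After constant-fold (5 stmts):
  x = 8
  z = x
  y = x - 8
  b = 8
  return b
After copy-propagate (5 stmts):
  x = 8
  z = 8
  y = 8 - 8
  b = 8
  return 8
After constant-fold (5 stmts):
  x = 8
  z = 8
  y = 0
  b = 8
  return 8
After dead-code-elim (1 stmts):
  return 8
Evaluate:
  x = 8  =>  x = 8
  z = x  =>  z = 8
  y = x - 8  =>  y = 0
  b = 8  =>  b = 8
  return b = 8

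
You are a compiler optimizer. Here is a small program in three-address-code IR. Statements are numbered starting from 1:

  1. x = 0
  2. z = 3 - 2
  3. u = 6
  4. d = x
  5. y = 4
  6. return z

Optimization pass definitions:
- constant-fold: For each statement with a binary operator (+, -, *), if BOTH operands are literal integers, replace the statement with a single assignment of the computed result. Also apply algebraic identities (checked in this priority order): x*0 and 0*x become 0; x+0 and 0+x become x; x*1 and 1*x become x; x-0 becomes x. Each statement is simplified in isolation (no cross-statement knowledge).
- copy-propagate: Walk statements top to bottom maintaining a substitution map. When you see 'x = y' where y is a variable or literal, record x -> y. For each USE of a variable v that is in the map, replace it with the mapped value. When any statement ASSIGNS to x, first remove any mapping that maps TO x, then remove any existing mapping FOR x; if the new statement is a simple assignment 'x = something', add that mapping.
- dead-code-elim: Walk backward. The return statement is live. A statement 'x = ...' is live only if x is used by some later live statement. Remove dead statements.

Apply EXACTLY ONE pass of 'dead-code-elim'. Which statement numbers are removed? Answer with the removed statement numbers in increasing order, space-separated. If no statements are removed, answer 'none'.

Answer: 1 3 4 5

Derivation:
Backward liveness scan:
Stmt 1 'x = 0': DEAD (x not in live set [])
Stmt 2 'z = 3 - 2': KEEP (z is live); live-in = []
Stmt 3 'u = 6': DEAD (u not in live set ['z'])
Stmt 4 'd = x': DEAD (d not in live set ['z'])
Stmt 5 'y = 4': DEAD (y not in live set ['z'])
Stmt 6 'return z': KEEP (return); live-in = ['z']
Removed statement numbers: [1, 3, 4, 5]
Surviving IR:
  z = 3 - 2
  return z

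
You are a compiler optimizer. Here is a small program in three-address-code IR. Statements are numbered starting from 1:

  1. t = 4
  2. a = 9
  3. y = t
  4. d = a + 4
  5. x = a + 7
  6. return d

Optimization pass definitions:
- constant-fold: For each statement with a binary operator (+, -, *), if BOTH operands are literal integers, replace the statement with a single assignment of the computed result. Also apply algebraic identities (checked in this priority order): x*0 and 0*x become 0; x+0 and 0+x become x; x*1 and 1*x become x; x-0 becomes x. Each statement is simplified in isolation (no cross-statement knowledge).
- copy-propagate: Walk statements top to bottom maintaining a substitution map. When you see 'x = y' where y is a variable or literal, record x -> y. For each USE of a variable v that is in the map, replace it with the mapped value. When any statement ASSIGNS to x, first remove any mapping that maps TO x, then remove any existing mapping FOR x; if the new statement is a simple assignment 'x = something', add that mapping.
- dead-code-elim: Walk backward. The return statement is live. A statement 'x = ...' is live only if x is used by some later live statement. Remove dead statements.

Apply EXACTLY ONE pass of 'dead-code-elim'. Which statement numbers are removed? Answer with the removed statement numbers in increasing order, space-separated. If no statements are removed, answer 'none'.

Backward liveness scan:
Stmt 1 't = 4': DEAD (t not in live set [])
Stmt 2 'a = 9': KEEP (a is live); live-in = []
Stmt 3 'y = t': DEAD (y not in live set ['a'])
Stmt 4 'd = a + 4': KEEP (d is live); live-in = ['a']
Stmt 5 'x = a + 7': DEAD (x not in live set ['d'])
Stmt 6 'return d': KEEP (return); live-in = ['d']
Removed statement numbers: [1, 3, 5]
Surviving IR:
  a = 9
  d = a + 4
  return d

Answer: 1 3 5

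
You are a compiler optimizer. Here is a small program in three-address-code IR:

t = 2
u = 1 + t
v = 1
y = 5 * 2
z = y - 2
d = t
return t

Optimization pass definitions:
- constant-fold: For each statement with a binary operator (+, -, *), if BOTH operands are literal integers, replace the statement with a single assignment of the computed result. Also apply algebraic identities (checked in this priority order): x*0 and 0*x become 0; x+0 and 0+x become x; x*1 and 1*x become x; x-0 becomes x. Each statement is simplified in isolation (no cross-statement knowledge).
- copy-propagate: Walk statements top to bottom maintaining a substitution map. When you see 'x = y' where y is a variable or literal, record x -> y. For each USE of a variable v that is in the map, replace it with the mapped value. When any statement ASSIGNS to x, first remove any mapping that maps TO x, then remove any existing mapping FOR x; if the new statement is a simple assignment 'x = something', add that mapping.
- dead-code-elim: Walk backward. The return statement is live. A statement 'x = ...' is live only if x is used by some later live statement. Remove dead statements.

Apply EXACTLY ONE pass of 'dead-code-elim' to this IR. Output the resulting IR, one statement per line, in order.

Applying dead-code-elim statement-by-statement:
  [7] return t  -> KEEP (return); live=['t']
  [6] d = t  -> DEAD (d not live)
  [5] z = y - 2  -> DEAD (z not live)
  [4] y = 5 * 2  -> DEAD (y not live)
  [3] v = 1  -> DEAD (v not live)
  [2] u = 1 + t  -> DEAD (u not live)
  [1] t = 2  -> KEEP; live=[]
Result (2 stmts):
  t = 2
  return t

Answer: t = 2
return t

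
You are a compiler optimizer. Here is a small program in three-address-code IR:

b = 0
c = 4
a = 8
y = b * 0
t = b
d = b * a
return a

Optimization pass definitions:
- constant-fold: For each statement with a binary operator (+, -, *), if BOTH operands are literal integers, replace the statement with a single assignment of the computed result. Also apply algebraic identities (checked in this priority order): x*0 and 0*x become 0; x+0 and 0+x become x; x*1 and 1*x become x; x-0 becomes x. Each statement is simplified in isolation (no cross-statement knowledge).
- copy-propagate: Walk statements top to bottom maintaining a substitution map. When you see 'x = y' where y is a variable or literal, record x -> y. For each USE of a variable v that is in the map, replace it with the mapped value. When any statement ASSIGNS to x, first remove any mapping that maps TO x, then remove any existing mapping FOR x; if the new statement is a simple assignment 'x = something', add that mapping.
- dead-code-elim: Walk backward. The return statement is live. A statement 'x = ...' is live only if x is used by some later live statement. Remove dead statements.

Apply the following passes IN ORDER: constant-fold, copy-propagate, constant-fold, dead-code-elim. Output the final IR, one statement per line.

Initial IR:
  b = 0
  c = 4
  a = 8
  y = b * 0
  t = b
  d = b * a
  return a
After constant-fold (7 stmts):
  b = 0
  c = 4
  a = 8
  y = 0
  t = b
  d = b * a
  return a
After copy-propagate (7 stmts):
  b = 0
  c = 4
  a = 8
  y = 0
  t = 0
  d = 0 * 8
  return 8
After constant-fold (7 stmts):
  b = 0
  c = 4
  a = 8
  y = 0
  t = 0
  d = 0
  return 8
After dead-code-elim (1 stmts):
  return 8

Answer: return 8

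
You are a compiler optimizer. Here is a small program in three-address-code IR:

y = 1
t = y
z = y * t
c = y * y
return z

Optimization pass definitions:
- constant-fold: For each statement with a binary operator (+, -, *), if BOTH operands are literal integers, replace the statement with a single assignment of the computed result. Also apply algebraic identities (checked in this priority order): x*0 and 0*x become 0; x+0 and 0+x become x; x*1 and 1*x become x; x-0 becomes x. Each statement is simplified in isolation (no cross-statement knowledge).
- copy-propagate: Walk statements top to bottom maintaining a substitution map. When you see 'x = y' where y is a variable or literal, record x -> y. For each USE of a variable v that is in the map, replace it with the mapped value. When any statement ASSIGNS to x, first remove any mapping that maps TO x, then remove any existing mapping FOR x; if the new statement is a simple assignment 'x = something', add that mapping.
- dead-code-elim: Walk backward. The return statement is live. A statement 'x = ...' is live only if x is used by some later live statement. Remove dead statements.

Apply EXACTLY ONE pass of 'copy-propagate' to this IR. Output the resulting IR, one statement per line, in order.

Applying copy-propagate statement-by-statement:
  [1] y = 1  (unchanged)
  [2] t = y  -> t = 1
  [3] z = y * t  -> z = 1 * 1
  [4] c = y * y  -> c = 1 * 1
  [5] return z  (unchanged)
Result (5 stmts):
  y = 1
  t = 1
  z = 1 * 1
  c = 1 * 1
  return z

Answer: y = 1
t = 1
z = 1 * 1
c = 1 * 1
return z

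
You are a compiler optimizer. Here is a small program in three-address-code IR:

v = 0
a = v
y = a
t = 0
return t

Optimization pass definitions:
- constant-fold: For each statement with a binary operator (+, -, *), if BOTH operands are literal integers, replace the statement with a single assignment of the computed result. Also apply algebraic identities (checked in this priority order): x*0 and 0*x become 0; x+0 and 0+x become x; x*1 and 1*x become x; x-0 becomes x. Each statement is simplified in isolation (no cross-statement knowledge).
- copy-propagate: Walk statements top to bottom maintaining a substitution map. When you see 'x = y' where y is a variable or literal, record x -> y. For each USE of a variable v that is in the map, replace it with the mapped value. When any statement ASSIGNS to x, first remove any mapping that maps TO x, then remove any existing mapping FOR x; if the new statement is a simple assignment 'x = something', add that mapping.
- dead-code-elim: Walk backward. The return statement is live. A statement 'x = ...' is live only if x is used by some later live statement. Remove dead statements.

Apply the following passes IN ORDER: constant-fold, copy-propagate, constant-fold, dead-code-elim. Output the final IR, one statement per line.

Initial IR:
  v = 0
  a = v
  y = a
  t = 0
  return t
After constant-fold (5 stmts):
  v = 0
  a = v
  y = a
  t = 0
  return t
After copy-propagate (5 stmts):
  v = 0
  a = 0
  y = 0
  t = 0
  return 0
After constant-fold (5 stmts):
  v = 0
  a = 0
  y = 0
  t = 0
  return 0
After dead-code-elim (1 stmts):
  return 0

Answer: return 0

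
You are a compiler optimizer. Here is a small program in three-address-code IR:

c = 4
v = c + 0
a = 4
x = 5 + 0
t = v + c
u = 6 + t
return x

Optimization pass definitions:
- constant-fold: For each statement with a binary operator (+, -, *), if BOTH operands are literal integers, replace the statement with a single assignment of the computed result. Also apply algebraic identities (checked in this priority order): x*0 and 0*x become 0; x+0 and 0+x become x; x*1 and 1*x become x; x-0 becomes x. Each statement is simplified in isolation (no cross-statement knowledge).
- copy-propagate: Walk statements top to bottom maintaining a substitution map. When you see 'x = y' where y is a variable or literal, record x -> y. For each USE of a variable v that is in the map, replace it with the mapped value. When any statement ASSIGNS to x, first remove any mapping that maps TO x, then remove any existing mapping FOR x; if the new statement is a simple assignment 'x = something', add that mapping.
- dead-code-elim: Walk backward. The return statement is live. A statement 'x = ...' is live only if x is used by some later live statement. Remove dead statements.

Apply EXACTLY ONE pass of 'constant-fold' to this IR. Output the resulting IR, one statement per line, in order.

Applying constant-fold statement-by-statement:
  [1] c = 4  (unchanged)
  [2] v = c + 0  -> v = c
  [3] a = 4  (unchanged)
  [4] x = 5 + 0  -> x = 5
  [5] t = v + c  (unchanged)
  [6] u = 6 + t  (unchanged)
  [7] return x  (unchanged)
Result (7 stmts):
  c = 4
  v = c
  a = 4
  x = 5
  t = v + c
  u = 6 + t
  return x

Answer: c = 4
v = c
a = 4
x = 5
t = v + c
u = 6 + t
return x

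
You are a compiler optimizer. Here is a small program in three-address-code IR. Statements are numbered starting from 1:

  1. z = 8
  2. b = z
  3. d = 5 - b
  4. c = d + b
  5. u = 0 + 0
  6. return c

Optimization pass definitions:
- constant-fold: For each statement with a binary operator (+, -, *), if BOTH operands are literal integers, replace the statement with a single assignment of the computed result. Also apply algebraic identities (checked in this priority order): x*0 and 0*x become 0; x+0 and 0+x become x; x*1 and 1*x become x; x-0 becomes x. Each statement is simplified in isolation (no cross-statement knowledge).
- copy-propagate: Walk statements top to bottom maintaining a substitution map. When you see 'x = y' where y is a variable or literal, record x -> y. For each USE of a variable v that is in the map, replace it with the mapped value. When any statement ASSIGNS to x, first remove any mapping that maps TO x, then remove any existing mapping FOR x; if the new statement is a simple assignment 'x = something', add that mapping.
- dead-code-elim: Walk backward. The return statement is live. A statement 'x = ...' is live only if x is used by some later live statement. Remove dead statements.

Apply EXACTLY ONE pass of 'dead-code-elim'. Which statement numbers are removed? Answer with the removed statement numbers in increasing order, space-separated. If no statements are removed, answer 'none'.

Answer: 5

Derivation:
Backward liveness scan:
Stmt 1 'z = 8': KEEP (z is live); live-in = []
Stmt 2 'b = z': KEEP (b is live); live-in = ['z']
Stmt 3 'd = 5 - b': KEEP (d is live); live-in = ['b']
Stmt 4 'c = d + b': KEEP (c is live); live-in = ['b', 'd']
Stmt 5 'u = 0 + 0': DEAD (u not in live set ['c'])
Stmt 6 'return c': KEEP (return); live-in = ['c']
Removed statement numbers: [5]
Surviving IR:
  z = 8
  b = z
  d = 5 - b
  c = d + b
  return c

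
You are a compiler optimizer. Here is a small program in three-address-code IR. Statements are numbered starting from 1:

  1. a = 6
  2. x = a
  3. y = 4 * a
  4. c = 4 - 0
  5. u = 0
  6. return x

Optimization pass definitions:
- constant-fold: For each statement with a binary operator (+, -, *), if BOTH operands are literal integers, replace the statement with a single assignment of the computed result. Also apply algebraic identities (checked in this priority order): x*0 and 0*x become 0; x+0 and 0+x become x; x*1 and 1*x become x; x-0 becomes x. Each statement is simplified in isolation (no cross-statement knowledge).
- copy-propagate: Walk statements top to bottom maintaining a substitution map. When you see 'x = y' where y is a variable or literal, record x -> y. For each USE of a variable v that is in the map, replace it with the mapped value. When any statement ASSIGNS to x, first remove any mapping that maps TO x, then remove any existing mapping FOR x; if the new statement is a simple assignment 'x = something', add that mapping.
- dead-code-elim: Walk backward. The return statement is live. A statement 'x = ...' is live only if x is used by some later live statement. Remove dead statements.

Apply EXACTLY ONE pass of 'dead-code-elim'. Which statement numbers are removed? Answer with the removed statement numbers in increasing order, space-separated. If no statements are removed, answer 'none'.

Backward liveness scan:
Stmt 1 'a = 6': KEEP (a is live); live-in = []
Stmt 2 'x = a': KEEP (x is live); live-in = ['a']
Stmt 3 'y = 4 * a': DEAD (y not in live set ['x'])
Stmt 4 'c = 4 - 0': DEAD (c not in live set ['x'])
Stmt 5 'u = 0': DEAD (u not in live set ['x'])
Stmt 6 'return x': KEEP (return); live-in = ['x']
Removed statement numbers: [3, 4, 5]
Surviving IR:
  a = 6
  x = a
  return x

Answer: 3 4 5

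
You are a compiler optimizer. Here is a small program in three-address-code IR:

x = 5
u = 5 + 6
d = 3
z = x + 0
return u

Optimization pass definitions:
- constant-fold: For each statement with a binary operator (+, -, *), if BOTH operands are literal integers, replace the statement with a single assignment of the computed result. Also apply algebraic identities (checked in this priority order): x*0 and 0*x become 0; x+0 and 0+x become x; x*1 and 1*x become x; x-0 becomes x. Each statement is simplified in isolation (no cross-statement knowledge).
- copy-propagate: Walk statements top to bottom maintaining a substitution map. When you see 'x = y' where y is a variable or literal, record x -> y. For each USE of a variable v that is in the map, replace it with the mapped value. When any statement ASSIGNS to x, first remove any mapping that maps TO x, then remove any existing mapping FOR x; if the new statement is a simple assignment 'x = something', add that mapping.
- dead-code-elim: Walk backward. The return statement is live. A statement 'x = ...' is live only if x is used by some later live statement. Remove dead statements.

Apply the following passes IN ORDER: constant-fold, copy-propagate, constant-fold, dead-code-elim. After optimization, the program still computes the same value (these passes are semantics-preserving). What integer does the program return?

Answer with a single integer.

Answer: 11

Derivation:
Initial IR:
  x = 5
  u = 5 + 6
  d = 3
  z = x + 0
  return u
After constant-fold (5 stmts):
  x = 5
  u = 11
  d = 3
  z = x
  return u
After copy-propagate (5 stmts):
  x = 5
  u = 11
  d = 3
  z = 5
  return 11
After constant-fold (5 stmts):
  x = 5
  u = 11
  d = 3
  z = 5
  return 11
After dead-code-elim (1 stmts):
  return 11
Evaluate:
  x = 5  =>  x = 5
  u = 5 + 6  =>  u = 11
  d = 3  =>  d = 3
  z = x + 0  =>  z = 5
  return u = 11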